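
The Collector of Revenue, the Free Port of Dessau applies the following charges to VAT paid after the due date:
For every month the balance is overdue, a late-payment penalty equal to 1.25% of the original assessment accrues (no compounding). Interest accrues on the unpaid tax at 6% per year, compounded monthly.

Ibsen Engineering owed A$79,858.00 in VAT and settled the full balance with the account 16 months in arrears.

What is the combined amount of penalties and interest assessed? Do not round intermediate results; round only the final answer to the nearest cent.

Late-payment penalty: 16 × 1.25% × A$79,858.00 = A$15,971.60
Interest (6%/yr ÷ 12 = 0.5%/month): A$79,858.00 × ((1 + 0.005)^16 − 1) = A$6,633.8960…
Penalties + interest = A$15,971.6000 + A$6,633.8960… = A$22,605.50

A$22,605.50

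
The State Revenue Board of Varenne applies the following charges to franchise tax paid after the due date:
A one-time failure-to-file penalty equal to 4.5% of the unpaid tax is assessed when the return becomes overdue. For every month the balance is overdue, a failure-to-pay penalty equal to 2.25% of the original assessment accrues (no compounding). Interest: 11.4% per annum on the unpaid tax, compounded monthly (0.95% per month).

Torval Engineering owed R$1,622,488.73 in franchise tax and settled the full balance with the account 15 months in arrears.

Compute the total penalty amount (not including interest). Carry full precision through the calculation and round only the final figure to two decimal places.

R$620,601.94

Failure-to-file penalty: 4.5% × R$1,622,488.73 = R$73,011.99…
Failure-to-pay penalty: 15 × 2.25% × R$1,622,488.73 = R$547,589.95…
Total penalty = R$73,011.99… + R$547,589.95… = R$620,601.94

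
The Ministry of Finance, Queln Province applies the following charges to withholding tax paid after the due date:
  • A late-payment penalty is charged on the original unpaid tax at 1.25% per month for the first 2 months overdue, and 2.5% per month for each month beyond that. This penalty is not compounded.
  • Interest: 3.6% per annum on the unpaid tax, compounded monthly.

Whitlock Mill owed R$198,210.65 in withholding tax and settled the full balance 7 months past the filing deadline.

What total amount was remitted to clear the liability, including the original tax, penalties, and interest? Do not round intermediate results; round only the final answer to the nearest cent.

R$232,142.32

Penalty, months 1–2: 2 × 1.25% × R$198,210.65 = R$4,955.27…
Penalty, months 3–7: 5 × 2.5% × R$198,210.65 = R$24,776.33…
Interest (3.6%/yr ÷ 12 = 0.3%/month): R$198,210.65 × ((1 + 0.003)^7 − 1) = R$4,200.0733…
Total = R$198,210.65 + R$29,731.5975 + R$4,200.0733… = R$232,142.32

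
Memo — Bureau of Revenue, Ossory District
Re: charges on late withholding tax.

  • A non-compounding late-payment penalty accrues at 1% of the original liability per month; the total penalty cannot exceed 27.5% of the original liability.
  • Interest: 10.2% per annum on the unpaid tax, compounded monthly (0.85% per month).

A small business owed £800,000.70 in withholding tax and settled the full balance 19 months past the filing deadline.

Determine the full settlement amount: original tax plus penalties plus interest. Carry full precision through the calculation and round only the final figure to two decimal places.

Penalty: 19 × 1% × £800,000.70 = £152,000.13… (below the 27.5% cap of £220,000.19…)
Interest: £800,000.70 × ((1 + 0.0085)^19 − 1) = £800,000.70 × 0.1744706… = £139,576.5993…
Total = £800,000.70 + £152,000.1330 + £139,576.5993… = £1,091,577.43

£1,091,577.43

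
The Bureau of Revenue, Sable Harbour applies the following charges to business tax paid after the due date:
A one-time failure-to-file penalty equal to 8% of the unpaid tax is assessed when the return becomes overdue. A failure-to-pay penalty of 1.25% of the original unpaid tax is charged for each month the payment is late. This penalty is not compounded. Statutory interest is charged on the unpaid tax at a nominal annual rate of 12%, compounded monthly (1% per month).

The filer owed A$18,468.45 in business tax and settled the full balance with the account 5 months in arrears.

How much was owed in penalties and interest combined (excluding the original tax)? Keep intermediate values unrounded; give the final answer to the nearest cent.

Failure-to-file penalty: 8% × A$18,468.45 = A$1,477.48…
Failure-to-pay penalty: 5 × 1.25% × A$18,468.45 = A$1,154.28…
Interest: A$18,468.45 × ((1 + 0.01)^5 − 1) = A$18,468.45 × 0.0510101… = A$942.0766…
Penalties + interest = A$2,631.7541… + A$942.0766… = A$3,573.83

A$3,573.83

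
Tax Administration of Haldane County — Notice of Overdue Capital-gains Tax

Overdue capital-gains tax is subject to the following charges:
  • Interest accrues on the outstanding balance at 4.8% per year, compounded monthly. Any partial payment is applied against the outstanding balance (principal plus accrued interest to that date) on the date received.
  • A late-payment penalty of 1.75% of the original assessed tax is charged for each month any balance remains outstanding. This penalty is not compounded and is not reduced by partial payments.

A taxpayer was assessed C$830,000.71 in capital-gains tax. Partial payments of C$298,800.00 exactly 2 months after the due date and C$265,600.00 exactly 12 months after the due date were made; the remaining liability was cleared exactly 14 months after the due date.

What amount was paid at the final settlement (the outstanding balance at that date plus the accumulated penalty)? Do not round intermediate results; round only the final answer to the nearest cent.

Monthly rate = 4.8% ÷ 12 = 0.4%
Balance at month 2: C$830,000.7100 × (1 + 0.004)^2 = C$836,653.9957…
After C$298,800.00 payment: C$836,653.9957… − C$298,800.00 = C$537,853.9957…
Balance at month 12: C$537,853.9957… × (1 + 0.004)^10 = C$559,759.5702…
After C$265,600.00 payment: C$559,759.5702… − C$265,600.00 = C$294,159.5702…
Balance at month 14: C$294,159.5702… × (1 + 0.004)^2 = C$296,517.5533…
Penalty: 14 × 1.75% × C$830,000.71 = C$203,350.17…
Final settlement = outstanding balance + penalty = C$296,517.5533… + C$203,350.17… = C$499,867.73

C$499,867.73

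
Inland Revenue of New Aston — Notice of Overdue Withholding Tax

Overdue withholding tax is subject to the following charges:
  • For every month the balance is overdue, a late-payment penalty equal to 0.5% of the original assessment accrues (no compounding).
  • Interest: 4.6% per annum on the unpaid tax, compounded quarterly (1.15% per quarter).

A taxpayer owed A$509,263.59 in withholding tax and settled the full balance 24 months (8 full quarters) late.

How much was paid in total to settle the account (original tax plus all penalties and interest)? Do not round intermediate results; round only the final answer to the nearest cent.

Late-payment penalty: 24 × 0.5% × A$509,263.59 = A$61,111.63…
Interest: A$509,263.59 × ((1 + 0.0115)^8 − 1) = A$509,263.59 × 0.0957894… = A$48,782.0561…
Total = A$509,263.59 + A$61,111.6308 + A$48,782.0561… = A$619,157.28

A$619,157.28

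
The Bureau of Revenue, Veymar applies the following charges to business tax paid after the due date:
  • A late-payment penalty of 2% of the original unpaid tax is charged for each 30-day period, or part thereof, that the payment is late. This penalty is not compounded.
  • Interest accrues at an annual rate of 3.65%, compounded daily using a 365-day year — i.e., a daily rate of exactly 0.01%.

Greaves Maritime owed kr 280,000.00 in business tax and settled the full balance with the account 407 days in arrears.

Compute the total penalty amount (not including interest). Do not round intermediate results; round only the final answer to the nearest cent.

Penalty periods: ⌈407/30⌉ = 14; penalty = 14 × 2% × kr 280,000.00 = kr 78,400.00

kr 78,400.00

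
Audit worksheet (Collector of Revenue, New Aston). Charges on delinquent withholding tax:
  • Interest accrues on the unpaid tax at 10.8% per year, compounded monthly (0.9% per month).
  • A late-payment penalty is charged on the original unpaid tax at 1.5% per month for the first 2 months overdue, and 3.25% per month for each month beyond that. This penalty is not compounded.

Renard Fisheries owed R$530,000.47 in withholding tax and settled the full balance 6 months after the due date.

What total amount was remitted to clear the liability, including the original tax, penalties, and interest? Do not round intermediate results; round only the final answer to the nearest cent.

Penalty, months 1–2: 2 × 1.5% × R$530,000.47 = R$15,900.01…
Penalty, months 3–6: 4 × 3.25% × R$530,000.47 = R$68,900.06…
Interest: R$530,000.47 × ((1 + 0.009)^6 − 1) = R$530,000.47 × 0.0552297… = R$29,271.7557…
Total = R$530,000.47 + R$84,800.0752 + R$29,271.7557… = R$644,072.30

R$644,072.30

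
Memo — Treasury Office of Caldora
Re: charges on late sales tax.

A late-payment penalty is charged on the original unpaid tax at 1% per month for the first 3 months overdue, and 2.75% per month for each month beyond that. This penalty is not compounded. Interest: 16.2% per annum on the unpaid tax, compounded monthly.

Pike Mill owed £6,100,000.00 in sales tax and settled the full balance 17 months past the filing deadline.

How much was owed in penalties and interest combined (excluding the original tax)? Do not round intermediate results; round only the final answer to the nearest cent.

Penalty, months 1–3: 3 × 1% × £6,100,000.00 = £183,000.00
Penalty, months 4–17: 14 × 2.75% × £6,100,000.00 = £2,348,500.00
Interest (16.2%/yr ÷ 12 = 1.35%/month): £6,100,000.00 × ((1 + 0.0135)^17 − 1) = £1,561,849.8444…
Penalties + interest = £2,531,500.0000 + £1,561,849.8444… = £4,093,349.84

£4,093,349.84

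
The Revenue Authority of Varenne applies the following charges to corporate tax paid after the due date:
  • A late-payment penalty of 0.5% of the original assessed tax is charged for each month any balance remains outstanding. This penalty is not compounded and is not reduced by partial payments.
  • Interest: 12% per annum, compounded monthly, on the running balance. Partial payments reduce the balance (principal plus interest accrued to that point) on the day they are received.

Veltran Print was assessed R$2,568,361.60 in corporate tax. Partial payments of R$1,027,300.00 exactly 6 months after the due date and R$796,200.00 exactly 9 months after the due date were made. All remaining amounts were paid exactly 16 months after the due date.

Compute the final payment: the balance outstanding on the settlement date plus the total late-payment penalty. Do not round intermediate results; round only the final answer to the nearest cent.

R$1,228,662.42

Monthly rate = 12% ÷ 12 = 1%
Balance at month 6: R$2,568,361.6000 × (1 + 0.01)^6 = R$2,726,367.5924…
After R$1,027,300.00 payment: R$2,726,367.5924… − R$1,027,300.00 = R$1,699,067.5924…
Balance at month 9: R$1,699,067.5924… × (1 + 0.01)^3 = R$1,750,551.0395…
After R$796,200.00 payment: R$1,750,551.0395… − R$796,200.00 = R$954,351.0395…
Balance at month 16: R$954,351.0395… × (1 + 0.01)^7 = R$1,023,193.4878…
Penalty: 16 × 0.5% × R$2,568,361.60 = R$205,468.93…
Final settlement = outstanding balance + penalty = R$1,023,193.4878… + R$205,468.93… = R$1,228,662.42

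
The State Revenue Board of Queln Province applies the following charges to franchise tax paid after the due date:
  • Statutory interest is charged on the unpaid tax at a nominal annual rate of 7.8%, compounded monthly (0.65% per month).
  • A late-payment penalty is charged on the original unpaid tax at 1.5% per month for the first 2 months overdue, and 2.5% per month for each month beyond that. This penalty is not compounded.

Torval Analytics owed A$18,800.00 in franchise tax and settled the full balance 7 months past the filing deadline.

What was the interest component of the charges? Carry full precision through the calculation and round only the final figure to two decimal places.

A$872.26

Interest: A$18,800.00 × ((1 + 0.0065)^7 − 1) = A$18,800.00 × 0.0463969… = A$872.2622…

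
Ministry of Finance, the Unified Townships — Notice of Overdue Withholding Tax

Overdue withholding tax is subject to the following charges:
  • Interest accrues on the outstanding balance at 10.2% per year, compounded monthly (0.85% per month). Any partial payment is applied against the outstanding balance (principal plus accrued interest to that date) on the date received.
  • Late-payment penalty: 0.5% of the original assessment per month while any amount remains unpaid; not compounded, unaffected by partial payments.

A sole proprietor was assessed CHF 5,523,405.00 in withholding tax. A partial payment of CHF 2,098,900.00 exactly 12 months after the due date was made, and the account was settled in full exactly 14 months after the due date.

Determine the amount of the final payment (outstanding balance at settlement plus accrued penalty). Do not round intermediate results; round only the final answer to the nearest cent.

Balance at month 12: CHF 5,523,405.0000 × (1 + 0.0085)^12 = CHF 6,113,891.3883…
After CHF 2,098,900.00 payment: CHF 6,113,891.3883… − CHF 2,098,900.00 = CHF 4,014,991.3883…
Balance at month 14: CHF 4,014,991.3883… × (1 + 0.0085)^2 = CHF 4,083,536.3250…
Penalty: 14 × 0.5% × CHF 5,523,405.00 = CHF 386,638.35
Final settlement = outstanding balance + penalty = CHF 4,083,536.3250… + CHF 386,638.35 = CHF 4,470,174.68

CHF 4,470,174.68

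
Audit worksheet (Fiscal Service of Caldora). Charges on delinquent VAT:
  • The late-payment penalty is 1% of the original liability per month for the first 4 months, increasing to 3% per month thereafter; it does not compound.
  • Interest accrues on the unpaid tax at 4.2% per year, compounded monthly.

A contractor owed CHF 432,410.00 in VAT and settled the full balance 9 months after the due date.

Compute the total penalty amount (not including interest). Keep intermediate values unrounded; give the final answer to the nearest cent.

CHF 82,157.90

Penalty, months 1–4: 4 × 1% × CHF 432,410.00 = CHF 17,296.40
Penalty, months 5–9: 5 × 3% × CHF 432,410.00 = CHF 64,861.50
Total penalty = CHF 17,296.40 + CHF 64,861.50 = CHF 82,157.90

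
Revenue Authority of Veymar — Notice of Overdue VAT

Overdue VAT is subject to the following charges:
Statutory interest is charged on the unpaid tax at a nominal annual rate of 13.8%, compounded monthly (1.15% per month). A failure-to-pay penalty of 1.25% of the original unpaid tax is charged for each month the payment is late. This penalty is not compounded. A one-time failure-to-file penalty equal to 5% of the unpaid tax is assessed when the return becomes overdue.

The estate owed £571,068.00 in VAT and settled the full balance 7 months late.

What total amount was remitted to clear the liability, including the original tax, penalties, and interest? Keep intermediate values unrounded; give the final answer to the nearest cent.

Failure-to-file penalty: 5% × £571,068.00 = £28,553.40
Failure-to-pay penalty: 7 × 1.25% × £571,068.00 = £49,968.45
Interest: £571,068.00 × ((1 + 0.0115)^7 − 1) = £571,068.00 × 0.0833311… = £47,587.7229…
Total = £571,068.00 + £78,521.8500 + £47,587.7229… = £697,177.57

£697,177.57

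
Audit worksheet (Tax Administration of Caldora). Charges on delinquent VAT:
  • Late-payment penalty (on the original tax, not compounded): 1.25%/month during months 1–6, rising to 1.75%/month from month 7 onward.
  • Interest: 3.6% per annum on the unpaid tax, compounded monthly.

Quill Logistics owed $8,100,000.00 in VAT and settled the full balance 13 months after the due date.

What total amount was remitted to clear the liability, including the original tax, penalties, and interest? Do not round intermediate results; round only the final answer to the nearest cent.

Penalty, months 1–6: 6 × 1.25% × $8,100,000.00 = $607,500.00
Penalty, months 7–13: 7 × 1.75% × $8,100,000.00 = $992,250.00
Interest (3.6%/yr ÷ 12 = 0.3%/month): $8,100,000.00 × ((1 + 0.003)^13 − 1) = $321,649.2199…
Total = $8,100,000.00 + $1,599,750.0000 + $321,649.2199… = $10,021,399.22

$10,021,399.22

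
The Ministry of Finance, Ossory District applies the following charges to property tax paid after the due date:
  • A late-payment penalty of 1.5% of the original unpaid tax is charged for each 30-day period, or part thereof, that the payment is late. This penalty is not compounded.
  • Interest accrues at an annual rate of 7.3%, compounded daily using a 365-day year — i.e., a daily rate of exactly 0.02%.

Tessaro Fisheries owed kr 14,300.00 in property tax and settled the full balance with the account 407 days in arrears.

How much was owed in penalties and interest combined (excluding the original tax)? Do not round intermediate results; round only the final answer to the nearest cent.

kr 4,215.58

Penalty periods: ⌈407/30⌉ = 14; penalty = 14 × 1.5% × kr 14,300.00 = kr 3,003.00
Interest: kr 14,300.00 × ((1 + 0.0002)^407 − 1) = kr 14,300.00 × 0.08479590… = kr 1,212.5814…
Penalties + interest = kr 3,003.0000 + kr 1,212.5814… = kr 4,215.58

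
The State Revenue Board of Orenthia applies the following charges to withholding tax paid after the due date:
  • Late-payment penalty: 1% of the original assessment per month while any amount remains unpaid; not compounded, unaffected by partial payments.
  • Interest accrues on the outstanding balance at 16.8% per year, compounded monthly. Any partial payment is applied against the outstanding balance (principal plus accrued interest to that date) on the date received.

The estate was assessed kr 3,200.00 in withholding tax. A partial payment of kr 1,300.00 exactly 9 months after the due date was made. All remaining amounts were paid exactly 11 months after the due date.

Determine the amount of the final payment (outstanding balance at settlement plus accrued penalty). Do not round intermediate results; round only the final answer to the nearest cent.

kr 2,744.13

Monthly rate = 16.8% ÷ 12 = 1.4%
Balance at month 9: kr 3,200.0000 × (1 + 0.014)^9 = kr 3,626.5325…
After kr 1,300.00 payment: kr 3,626.5325… − kr 1,300.00 = kr 2,326.5325…
Balance at month 11: kr 2,326.5325… × (1 + 0.014)^2 = kr 2,392.1314…
Penalty: 11 × 1% × kr 3,200.00 = kr 352.00
Final settlement = outstanding balance + penalty = kr 2,392.1314… + kr 352.00 = kr 2,744.13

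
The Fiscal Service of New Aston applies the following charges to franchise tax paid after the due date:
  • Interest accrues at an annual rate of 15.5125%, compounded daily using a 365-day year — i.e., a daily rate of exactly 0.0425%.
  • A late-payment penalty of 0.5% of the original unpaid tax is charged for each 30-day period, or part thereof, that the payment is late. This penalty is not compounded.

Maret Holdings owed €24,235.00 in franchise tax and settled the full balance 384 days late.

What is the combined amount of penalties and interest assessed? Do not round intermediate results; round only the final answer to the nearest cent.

Penalty periods: ⌈384/30⌉ = 13; penalty = 13 × 0.5% × €24,235.00 = €1,575.28…
Interest: €24,235.00 × ((1 + 0.000425)^384 − 1) = €24,235.00 × 0.17723131… = €4,295.2007…
Penalties + interest = €1,575.2750 + €4,295.2007… = €5,870.48

€5,870.48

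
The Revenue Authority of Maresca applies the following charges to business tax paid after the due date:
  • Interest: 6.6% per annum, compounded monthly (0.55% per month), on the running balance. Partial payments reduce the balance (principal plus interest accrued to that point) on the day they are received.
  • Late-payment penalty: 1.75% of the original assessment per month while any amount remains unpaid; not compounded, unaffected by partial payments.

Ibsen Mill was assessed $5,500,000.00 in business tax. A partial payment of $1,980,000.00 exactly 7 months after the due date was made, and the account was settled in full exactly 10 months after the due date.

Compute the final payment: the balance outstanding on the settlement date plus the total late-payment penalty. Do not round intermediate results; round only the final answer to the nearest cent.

Balance at month 7: $5,500,000.0000 × (1 + 0.0055)^7 = $5,715,276.0789…
After $1,980,000.00 payment: $5,715,276.0789… − $1,980,000.00 = $3,735,276.0789…
Balance at month 10: $3,735,276.0789… × (1 + 0.0055)^3 = $3,797,247.7320…
Penalty: 10 × 1.75% × $5,500,000.00 = $962,500.00
Final settlement = outstanding balance + penalty = $3,797,247.7320… + $962,500.00 = $4,759,747.73

$4,759,747.73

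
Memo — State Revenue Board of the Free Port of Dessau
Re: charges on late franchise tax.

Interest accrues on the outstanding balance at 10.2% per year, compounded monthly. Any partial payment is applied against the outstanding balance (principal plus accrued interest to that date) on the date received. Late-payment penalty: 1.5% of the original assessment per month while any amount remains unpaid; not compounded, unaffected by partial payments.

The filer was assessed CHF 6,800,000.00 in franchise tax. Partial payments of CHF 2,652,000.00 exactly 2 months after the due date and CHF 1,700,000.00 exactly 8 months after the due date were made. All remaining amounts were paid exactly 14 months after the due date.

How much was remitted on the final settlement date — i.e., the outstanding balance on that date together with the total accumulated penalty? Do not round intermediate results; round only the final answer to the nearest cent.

Monthly rate = 10.2% ÷ 12 = 0.85%
Balance at month 2: CHF 6,800,000.0000 × (1 + 0.0085)^2 = CHF 6,916,091.3000
After CHF 2,652,000.00 payment: CHF 6,916,091.3000 − CHF 2,652,000.00 = CHF 4,264,091.3000
Balance at month 8: CHF 4,264,091.3000 × (1 + 0.0085)^6 = CHF 4,486,233.8740…
After CHF 1,700,000.00 payment: CHF 4,486,233.8740… − CHF 1,700,000.00 = CHF 2,786,233.8740…
Balance at month 14: CHF 2,786,233.8740… × (1 + 0.0085)^6 = CHF 2,931,385.8233…
Penalty: 14 × 1.5% × CHF 6,800,000.00 = CHF 1,428,000.00
Final settlement = outstanding balance + penalty = CHF 2,931,385.8233… + CHF 1,428,000.00 = CHF 4,359,385.82

CHF 4,359,385.82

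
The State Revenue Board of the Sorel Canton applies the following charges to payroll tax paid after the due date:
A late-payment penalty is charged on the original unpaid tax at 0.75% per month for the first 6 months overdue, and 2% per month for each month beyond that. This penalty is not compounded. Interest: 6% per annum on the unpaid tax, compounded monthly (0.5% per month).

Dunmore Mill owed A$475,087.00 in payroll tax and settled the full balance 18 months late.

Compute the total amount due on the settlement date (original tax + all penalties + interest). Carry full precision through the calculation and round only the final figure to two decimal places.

A$655,111.21

Penalty, months 1–6: 6 × 0.75% × A$475,087.00 = A$21,378.92…
Penalty, months 7–18: 12 × 2% × A$475,087.00 = A$114,020.88
Interest: A$475,087.00 × ((1 + 0.005)^18 − 1) = A$475,087.00 × 0.0939289… = A$44,624.4181…
Total = A$475,087.00 + A$135,399.7950 + A$44,624.4181… = A$655,111.21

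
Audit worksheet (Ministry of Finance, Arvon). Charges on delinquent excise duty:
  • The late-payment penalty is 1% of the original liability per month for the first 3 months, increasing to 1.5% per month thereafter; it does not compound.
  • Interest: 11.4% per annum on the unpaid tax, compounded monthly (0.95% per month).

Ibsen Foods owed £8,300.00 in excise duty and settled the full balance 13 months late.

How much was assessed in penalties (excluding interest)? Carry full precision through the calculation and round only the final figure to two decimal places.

£1,494.00

Penalty, months 1–3: 3 × 1% × £8,300.00 = £249.00
Penalty, months 4–13: 10 × 1.5% × £8,300.00 = £1,245.00
Total penalty = £249.00 + £1,245.00 = £1,494.00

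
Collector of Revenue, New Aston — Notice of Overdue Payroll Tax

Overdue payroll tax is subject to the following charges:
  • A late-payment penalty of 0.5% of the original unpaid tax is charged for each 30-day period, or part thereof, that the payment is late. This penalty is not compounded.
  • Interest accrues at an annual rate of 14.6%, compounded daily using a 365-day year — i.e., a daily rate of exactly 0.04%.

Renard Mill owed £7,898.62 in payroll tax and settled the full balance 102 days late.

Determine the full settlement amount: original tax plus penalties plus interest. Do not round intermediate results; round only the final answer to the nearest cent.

£8,385.45

Penalty periods: ⌈102/30⌉ = 4; penalty = 4 × 0.5% × £7,898.62 = £157.97…
Interest: £7,898.62 × ((1 + 0.0004)^102 − 1) = £7,898.62 × 0.04163526… = £328.8611…
Total = £7,898.62 + £157.9724 + £328.8611… = £8,385.45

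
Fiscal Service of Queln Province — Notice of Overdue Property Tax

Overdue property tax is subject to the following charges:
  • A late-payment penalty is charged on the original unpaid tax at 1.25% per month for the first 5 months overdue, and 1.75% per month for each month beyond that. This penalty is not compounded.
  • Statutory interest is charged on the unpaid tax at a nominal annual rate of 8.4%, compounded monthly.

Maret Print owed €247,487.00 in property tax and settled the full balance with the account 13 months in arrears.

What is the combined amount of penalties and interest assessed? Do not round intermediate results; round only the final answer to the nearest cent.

€73,608.04

Penalty, months 1–5: 5 × 1.25% × €247,487.00 = €15,467.94…
Penalty, months 6–13: 8 × 1.75% × €247,487.00 = €34,648.18
Interest (8.4%/yr ÷ 12 = 0.7%/month): €247,487.00 × ((1 + 0.007)^13 − 1) = €23,491.9206…
Penalties + interest = €50,116.1175 + €23,491.9206… = €73,608.04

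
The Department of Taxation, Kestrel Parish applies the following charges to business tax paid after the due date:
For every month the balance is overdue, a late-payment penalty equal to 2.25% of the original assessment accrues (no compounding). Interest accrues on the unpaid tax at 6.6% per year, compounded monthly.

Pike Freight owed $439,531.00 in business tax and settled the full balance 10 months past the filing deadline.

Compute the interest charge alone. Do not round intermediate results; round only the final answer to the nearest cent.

$24,781.38

Interest (6.6%/yr ÷ 12 = 0.55%/month): $439,531.00 × ((1 + 0.0055)^10 − 1) = $24,781.3768…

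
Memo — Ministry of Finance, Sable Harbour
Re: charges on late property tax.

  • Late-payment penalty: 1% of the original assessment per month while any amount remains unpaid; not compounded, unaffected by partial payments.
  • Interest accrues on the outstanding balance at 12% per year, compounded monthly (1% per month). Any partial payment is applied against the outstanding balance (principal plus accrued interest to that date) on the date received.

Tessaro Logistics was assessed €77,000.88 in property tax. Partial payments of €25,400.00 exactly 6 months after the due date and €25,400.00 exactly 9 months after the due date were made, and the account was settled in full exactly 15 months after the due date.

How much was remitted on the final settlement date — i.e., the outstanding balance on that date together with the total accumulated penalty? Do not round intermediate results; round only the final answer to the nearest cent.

€46,203.55

Balance at month 6: €77,000.8800 × (1 + 0.01)^6 = €81,737.9857…
After €25,400.00 payment: €81,737.9857… − €25,400.00 = €56,337.9857…
Balance at month 9: €56,337.9857… × (1 + 0.01)^3 = €58,045.0830…
After €25,400.00 payment: €58,045.0830… − €25,400.00 = €32,645.0830…
Balance at month 15: €32,645.0830… × (1 + 0.01)^6 = €34,653.4135…
Penalty: 15 × 1% × €77,000.88 = €11,550.13…
Final settlement = outstanding balance + penalty = €34,653.4135… + €11,550.13… = €46,203.55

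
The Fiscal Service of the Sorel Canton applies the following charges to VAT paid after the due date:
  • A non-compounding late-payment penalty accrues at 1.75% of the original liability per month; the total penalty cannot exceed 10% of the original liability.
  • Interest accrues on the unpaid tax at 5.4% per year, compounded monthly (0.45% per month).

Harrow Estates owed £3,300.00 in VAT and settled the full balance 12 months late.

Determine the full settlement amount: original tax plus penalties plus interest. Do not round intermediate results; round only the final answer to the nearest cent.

Penalty (uncapped): 12 × 1.75% × £3,300.00 = £693.00; cap = 10% × £3,300.00 = £330.00 → penalty = £330.00
Interest: £3,300.00 × ((1 + 0.0045)^12 − 1) = £3,300.00 × 0.0553568… = £182.6773…
Total = £3,300.00 + £330.0000 + £182.6773… = £3,812.68

£3,812.68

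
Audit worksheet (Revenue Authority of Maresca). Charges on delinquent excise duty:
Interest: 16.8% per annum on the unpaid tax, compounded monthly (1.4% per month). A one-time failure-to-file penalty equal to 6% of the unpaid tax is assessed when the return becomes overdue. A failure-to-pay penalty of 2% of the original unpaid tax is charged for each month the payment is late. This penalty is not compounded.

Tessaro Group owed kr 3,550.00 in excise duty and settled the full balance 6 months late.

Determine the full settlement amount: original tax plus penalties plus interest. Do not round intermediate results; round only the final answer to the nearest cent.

Failure-to-file penalty: 6% × kr 3,550.00 = kr 213.00
Failure-to-pay penalty: 6 × 2% × kr 3,550.00 = kr 426.00
Interest: kr 3,550.00 × ((1 + 0.014)^6 − 1) = kr 3,550.00 × 0.0869955… = kr 308.8339…
Total = kr 3,550.00 + kr 639.0000 + kr 308.8339… = kr 4,497.83

kr 4,497.83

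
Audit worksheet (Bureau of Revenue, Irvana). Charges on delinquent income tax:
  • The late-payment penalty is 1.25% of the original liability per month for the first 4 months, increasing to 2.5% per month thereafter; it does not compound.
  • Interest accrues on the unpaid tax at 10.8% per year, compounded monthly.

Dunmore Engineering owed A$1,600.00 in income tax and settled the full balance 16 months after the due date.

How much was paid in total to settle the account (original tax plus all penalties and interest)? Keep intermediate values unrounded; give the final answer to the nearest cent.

Penalty, months 1–4: 4 × 1.25% × A$1,600.00 = A$80.00
Penalty, months 5–16: 12 × 2.5% × A$1,600.00 = A$480.00
Interest (10.8%/yr ÷ 12 = 0.9%/month): A$1,600.00 × ((1 + 0.009)^16 − 1) = A$246.6247…
Total = A$1,600.00 + A$560.0000 + A$246.6247… = A$2,406.62

A$2,406.62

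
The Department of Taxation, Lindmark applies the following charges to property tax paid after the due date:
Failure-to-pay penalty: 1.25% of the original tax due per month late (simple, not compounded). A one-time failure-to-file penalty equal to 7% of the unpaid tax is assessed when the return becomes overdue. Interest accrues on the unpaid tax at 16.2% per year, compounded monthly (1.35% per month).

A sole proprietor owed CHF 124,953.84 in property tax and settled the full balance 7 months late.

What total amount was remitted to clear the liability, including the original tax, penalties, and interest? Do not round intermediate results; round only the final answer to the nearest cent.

Failure-to-file penalty: 7% × CHF 124,953.84 = CHF 8,746.77…
Failure-to-pay penalty = 1.25% × CHF 124,953.84 × 7 mo = CHF 10,933.46…
Interest: CHF 124,953.84 × ((1 + 0.0135)^7 − 1) = CHF 124,953.84 × 0.0984145… = CHF 12,297.2741…
Total = CHF 124,953.84 + CHF 19,680.2298 + CHF 12,297.2741… = CHF 156,931.34

CHF 156,931.34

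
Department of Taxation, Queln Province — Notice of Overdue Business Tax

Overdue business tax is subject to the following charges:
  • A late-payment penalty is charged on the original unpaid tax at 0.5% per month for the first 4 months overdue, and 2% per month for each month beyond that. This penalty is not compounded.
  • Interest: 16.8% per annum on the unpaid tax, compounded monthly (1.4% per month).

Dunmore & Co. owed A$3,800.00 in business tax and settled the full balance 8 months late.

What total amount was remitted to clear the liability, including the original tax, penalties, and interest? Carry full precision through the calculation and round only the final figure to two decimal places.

Penalty, months 1–4: 4 × 0.5% × A$3,800.00 = A$76.00
Penalty, months 5–8: 4 × 2% × A$3,800.00 = A$304.00
Interest: A$3,800.00 × ((1 + 0.014)^8 − 1) = A$3,800.00 × 0.1176444… = A$447.0487…
Total = A$3,800.00 + A$380.0000 + A$447.0487… = A$4,627.05

A$4,627.05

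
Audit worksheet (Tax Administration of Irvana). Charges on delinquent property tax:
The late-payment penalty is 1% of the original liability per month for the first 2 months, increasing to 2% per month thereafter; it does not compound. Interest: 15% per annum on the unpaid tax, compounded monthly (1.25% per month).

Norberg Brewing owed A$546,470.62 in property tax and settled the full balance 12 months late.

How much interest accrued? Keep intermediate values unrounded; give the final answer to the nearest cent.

Interest: A$546,470.62 × ((1 + 0.0125)^12 − 1) = A$546,470.62 × 0.1607545… = A$87,847.6210…

A$87,847.62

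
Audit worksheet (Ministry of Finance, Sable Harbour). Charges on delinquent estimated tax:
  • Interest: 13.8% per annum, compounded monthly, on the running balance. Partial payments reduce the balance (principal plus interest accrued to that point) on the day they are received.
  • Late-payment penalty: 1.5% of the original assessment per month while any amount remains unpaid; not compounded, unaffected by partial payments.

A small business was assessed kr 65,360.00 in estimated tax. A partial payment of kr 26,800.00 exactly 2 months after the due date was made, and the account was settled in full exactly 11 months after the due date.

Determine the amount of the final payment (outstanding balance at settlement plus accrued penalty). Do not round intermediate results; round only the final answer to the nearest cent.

kr 55,199.76

Monthly rate = 13.8% ÷ 12 = 1.15%
Balance at month 2: kr 65,360.0000 × (1 + 0.0115)^2 = kr 66,871.9239…
After kr 26,800.00 payment: kr 66,871.9239… − kr 26,800.00 = kr 40,071.9239…
Balance at month 11: kr 40,071.9239… × (1 + 0.0115)^9 = kr 44,415.3591…
Penalty: 11 × 1.5% × kr 65,360.00 = kr 10,784.40
Final settlement = outstanding balance + penalty = kr 44,415.3591… + kr 10,784.40 = kr 55,199.76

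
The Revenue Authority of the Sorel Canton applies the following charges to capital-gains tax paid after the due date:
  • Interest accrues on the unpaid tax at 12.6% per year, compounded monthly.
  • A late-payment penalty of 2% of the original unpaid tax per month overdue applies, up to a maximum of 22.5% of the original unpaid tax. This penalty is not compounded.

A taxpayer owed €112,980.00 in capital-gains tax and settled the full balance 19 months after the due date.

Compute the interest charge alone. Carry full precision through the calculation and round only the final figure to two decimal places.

€24,801.72

Interest (12.6%/yr ÷ 12 = 1.05%/month): €112,980.00 × ((1 + 0.0105)^19 − 1) = €24,801.7224…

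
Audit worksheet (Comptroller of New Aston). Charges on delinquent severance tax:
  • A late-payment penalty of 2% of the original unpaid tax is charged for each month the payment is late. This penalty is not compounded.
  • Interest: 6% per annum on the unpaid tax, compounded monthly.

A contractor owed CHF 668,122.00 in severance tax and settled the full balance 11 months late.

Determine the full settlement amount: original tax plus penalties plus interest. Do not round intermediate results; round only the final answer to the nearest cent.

Late-payment penalty = 2% × CHF 668,122.00 × 11 mo = CHF 146,986.84
Interest (6%/yr ÷ 12 = 0.5%/month): CHF 668,122.00 × ((1 + 0.005)^11 − 1) = CHF 37,679.2965…
Total = CHF 668,122.00 + CHF 146,986.8400 + CHF 37,679.2965… = CHF 852,788.14

CHF 852,788.14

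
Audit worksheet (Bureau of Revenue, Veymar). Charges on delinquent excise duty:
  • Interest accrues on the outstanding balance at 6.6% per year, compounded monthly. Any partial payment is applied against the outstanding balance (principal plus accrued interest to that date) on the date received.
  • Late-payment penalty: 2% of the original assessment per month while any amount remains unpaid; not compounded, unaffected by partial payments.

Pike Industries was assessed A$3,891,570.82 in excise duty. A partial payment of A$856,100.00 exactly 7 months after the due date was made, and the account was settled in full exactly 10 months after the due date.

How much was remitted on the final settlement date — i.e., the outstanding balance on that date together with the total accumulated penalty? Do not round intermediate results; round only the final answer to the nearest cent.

A$4,018,993.74

Monthly rate = 6.6% ÷ 12 = 0.55%
Balance at month 7: A$3,891,570.8200 × (1 + 0.0055)^7 = A$4,043,891.2031…
After A$856,100.00 payment: A$4,043,891.2031… − A$856,100.00 = A$3,187,791.2031…
Balance at month 10: A$3,187,791.2031… × (1 + 0.0055)^3 = A$3,240,679.5804…
Penalty: 10 × 2% × A$3,891,570.82 = A$778,314.16…
Final settlement = outstanding balance + penalty = A$3,240,679.5804… + A$778,314.16… = A$4,018,993.74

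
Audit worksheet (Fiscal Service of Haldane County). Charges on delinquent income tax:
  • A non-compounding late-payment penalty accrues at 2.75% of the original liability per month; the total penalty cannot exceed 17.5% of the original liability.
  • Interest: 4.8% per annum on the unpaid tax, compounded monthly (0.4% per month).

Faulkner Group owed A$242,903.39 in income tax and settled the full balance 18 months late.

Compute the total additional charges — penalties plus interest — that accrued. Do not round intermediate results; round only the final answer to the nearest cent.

Penalty (uncapped): 18 × 2.75% × A$242,903.39 = A$120,237.18…; cap = 17.5% × A$242,903.39 = A$42,508.09… → penalty = A$42,508.09…
Interest: A$242,903.39 × ((1 + 0.004)^18 − 1) = A$242,903.39 × 0.0745010… = A$18,096.5494…
Penalties + interest = A$42,508.0933… + A$18,096.5494… = A$60,604.64

A$60,604.64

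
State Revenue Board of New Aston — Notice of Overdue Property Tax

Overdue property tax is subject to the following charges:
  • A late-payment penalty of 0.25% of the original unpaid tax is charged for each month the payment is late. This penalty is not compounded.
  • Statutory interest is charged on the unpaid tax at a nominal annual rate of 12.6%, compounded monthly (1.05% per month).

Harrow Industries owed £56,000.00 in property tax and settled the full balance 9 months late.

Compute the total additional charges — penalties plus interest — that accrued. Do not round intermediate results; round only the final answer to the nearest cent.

£6,779.80

Late-payment penalty: 9 × 0.25% × £56,000.00 = £1,260.00
Interest: £56,000.00 × ((1 + 0.0105)^9 − 1) = £56,000.00 × 0.0985678… = £5,519.7961…
Penalties + interest = £1,260.0000 + £5,519.7961… = £6,779.80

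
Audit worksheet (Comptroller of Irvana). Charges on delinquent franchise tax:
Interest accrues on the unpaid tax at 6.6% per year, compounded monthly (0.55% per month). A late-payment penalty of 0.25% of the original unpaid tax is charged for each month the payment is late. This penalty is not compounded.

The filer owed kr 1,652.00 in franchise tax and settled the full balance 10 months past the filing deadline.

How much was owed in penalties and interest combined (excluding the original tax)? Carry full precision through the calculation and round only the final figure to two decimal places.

Late-payment penalty: 10 × 0.25% × kr 1,652.00 = kr 41.30
Interest: kr 1,652.00 × ((1 + 0.0055)^10 − 1) = kr 1,652.00 × 0.0563814… = kr 93.1421…
Penalties + interest = kr 41.3000 + kr 93.1421… = kr 134.44

kr 134.44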